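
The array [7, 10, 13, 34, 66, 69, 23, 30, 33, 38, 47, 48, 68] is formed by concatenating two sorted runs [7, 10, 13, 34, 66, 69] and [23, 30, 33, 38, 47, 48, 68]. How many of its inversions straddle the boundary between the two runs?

16 cross-inversions

Count, for every r in R, how many entries of L exceed r:
r = 23: 34, 66, 69 → 3
r = 30: 34, 66, 69 → 3
r = 33: 34, 66, 69 → 3
r = 38: 66, 69 → 2
r = 47: 66, 69 → 2
r = 48: 66, 69 → 2
r = 68: 69 → 1
Cross-inversions: 3 + 3 + 3 + 2 + 2 + 2 + 1 = 16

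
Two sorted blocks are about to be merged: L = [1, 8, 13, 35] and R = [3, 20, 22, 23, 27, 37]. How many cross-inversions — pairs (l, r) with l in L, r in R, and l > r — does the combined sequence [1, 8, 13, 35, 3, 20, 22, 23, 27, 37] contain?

7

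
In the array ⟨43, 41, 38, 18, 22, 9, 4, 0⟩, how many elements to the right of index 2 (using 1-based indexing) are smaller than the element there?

The element at index 2 is 41.
Elements after it: 38, 18, 22, 9, 4, 0
Those smaller than 41: 38, 18, 22, 9, 4, 0

6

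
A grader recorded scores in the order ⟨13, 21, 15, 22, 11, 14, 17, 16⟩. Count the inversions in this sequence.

There are 13 inversions.

Count, for each position, how many later elements it exceeds:
13: 1
21: 5
15: 2
22: 4
11: 0
14: 0
17: 1
16: 0
Sum: 1 + 5 + 2 + 4 + 0 + 0 + 1 + 0 = 13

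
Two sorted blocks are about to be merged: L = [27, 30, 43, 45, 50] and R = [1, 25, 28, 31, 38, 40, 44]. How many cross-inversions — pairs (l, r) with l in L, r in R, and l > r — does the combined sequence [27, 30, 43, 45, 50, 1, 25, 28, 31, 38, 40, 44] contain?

25

For each element r of the right run, count left-run elements greater than r:
r = 1: 27, 30, 43, 45, 50 → 5
r = 25: 27, 30, 43, 45, 50 → 5
r = 28: 30, 43, 45, 50 → 4
r = 31: 43, 45, 50 → 3
r = 38: 43, 45, 50 → 3
r = 40: 43, 45, 50 → 3
r = 44: 45, 50 → 2
Cross-inversions: 5 + 5 + 4 + 3 + 3 + 3 + 2 = 25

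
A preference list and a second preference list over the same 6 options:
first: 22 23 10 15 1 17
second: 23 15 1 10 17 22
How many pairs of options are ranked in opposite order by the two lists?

Assign each item its position (1..6) in the first ordering, then rewrite the second ordering as that position sequence:
positions: 22→1, 23→2, 10→3, 15→4, 1→5, 17→6
second ordering as positions: [2, 4, 5, 3, 6, 1]
Discordant pairs = inversions in this position sequence.
2: 1 → 1
4: 3, 1 → 2
5: 3, 1 → 2
3: 1 → 1
6: 1 → 1
1: 0
Total: 1 + 2 + 2 + 1 + 1 + 0 = 7

7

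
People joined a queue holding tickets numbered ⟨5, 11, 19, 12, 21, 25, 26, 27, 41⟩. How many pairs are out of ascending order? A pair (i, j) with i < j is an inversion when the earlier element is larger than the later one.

Count, for each position, how many later elements it exceeds:
5 → none → 0
11 → none → 0
19 → 12 → 1
12 → none → 0
21 → none → 0
25 → none → 0
26 → none → 0
27 → none → 0
41 → none → 0
Sum: 0 + 0 + 1 + 0 + 0 + 0 + 0 + 0 + 0 = 1

1 inversion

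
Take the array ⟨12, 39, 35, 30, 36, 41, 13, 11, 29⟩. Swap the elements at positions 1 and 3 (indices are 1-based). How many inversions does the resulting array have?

22

Positions 1 and 3 hold 12 and 35; after swapping, the array is [35, 39, 12, 30, 36, 41, 13, 11, 29].
Count, for each position, how many later elements it exceeds:
35 → 12, 30, 13, 11, 29 → 5
39 → 12, 30, 36, 13, 11, 29 → 6
12 → 11 → 1
30 → 13, 11, 29 → 3
36 → 13, 11, 29 → 3
41 → 13, 11, 29 → 3
13 → 11 → 1
11 → none → 0
29 → none → 0
Sum: 5 + 6 + 1 + 3 + 3 + 3 + 1 + 0 + 0 = 22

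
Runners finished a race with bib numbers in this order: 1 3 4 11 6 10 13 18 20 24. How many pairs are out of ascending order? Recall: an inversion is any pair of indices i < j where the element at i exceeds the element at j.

For each element, count later entries that are smaller:
1: 0
3: 0
4: 0
11: 2
6: 0
10: 0
13: 0
18: 0
20: 0
24: 0
Sum: 0 + 0 + 0 + 2 + 0 + 0 + 0 + 0 + 0 + 0 = 2

2 inversions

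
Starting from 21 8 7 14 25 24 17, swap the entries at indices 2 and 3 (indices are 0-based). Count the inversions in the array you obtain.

There are 9 inversions.

Positions 2 and 3 hold 7 and 14; after swapping, the array is [21, 8, 14, 7, 25, 24, 17].
Count, for each position, how many later elements it exceeds:
21 → 8, 14, 7, 17 → 4
8 → 7 → 1
14 → 7 → 1
7 → none → 0
25 → 24, 17 → 2
24 → 17 → 1
17 → none → 0
Sum: 4 + 1 + 1 + 0 + 2 + 1 + 0 = 9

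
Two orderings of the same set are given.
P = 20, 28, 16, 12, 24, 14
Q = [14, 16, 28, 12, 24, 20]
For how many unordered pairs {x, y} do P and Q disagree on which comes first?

Assign each item its position (1..6) in the first ordering, then rewrite the second ordering as that position sequence:
positions: 20→1, 28→2, 16→3, 12→4, 24→5, 14→6
second ordering as positions: [6, 3, 2, 4, 5, 1]
Discordant pairs = inversions in this position sequence.
6: 3, 2, 4, 5, 1 → 5
3: 2, 1 → 2
2: 1 → 1
4: 1 → 1
5: 1 → 1
1: 0
Total: 5 + 2 + 1 + 1 + 1 + 0 = 10

10 disagreeing pairs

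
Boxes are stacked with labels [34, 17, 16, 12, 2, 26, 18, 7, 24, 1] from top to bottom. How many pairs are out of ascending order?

30 inversions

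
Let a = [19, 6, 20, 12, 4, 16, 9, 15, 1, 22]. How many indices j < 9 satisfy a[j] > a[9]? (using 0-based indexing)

The element at index 9 is 22.
Elements before it: 19, 6, 20, 12, 4, 16, 9, 15, 1
None of them are larger than 22.

0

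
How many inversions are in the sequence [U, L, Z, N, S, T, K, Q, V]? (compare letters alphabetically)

Sweep left to right; for each value list the smaller values that follow it:
U → L, N, S, T, K, Q → 6
L → K → 1
Z → N, S, T, K, Q, V → 6
N → K → 1
S → K, Q → 2
T → K, Q → 2
K → none → 0
Q → none → 0
V → none → 0
Sum: 6 + 1 + 6 + 1 + 2 + 2 + 0 + 0 + 0 = 18

18 inversions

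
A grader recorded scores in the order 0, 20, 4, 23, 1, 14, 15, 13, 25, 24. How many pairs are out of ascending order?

Count, for each position, how many later elements it exceeds:
0: 0
20: 5
4: 1
23: 4
1: 0
14: 1
15: 1
13: 0
25: 1
24: 0
Sum: 0 + 5 + 1 + 4 + 0 + 1 + 1 + 0 + 1 + 0 = 13

13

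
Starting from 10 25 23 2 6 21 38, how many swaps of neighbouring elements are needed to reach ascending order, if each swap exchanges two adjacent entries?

9 adjacent swaps

Each adjacent swap fixes exactly one inversion, so the minimum swap count equals the number of inversions.
Count inversions — for each element, later elements that are smaller:
10: 2, 6 → 2
25: 23, 2, 6, 21 → 4
23: 2, 6, 21 → 3
2: none → 0
6: none → 0
21: none → 0
38: none → 0
Total inversions: 2 + 4 + 3 + 0 + 0 + 0 + 0 = 9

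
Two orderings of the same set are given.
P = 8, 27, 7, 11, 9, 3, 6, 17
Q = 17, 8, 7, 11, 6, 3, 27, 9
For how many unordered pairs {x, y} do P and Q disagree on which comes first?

14 disagreeing pairs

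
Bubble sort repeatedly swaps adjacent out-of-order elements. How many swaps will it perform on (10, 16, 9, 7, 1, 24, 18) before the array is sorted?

Minimum adjacent swaps = number of inversions (each swap of adjacent out-of-order elements removes one inversion and no swap can remove more).
Count inversions — for each element, later elements that are smaller:
10: 9, 7, 1 → 3
16: 9, 7, 1 → 3
9: 7, 1 → 2
7: 1 → 1
1: none → 0
24: 18 → 1
18: none → 0
Total inversions: 3 + 3 + 2 + 1 + 0 + 1 + 0 = 10

Adjacent swaps: 10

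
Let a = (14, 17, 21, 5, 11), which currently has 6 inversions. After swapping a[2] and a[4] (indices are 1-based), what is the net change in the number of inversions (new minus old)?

-1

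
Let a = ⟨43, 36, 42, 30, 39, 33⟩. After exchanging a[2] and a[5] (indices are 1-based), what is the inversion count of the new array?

Positions 2 and 5 hold 36 and 39; after swapping, the array is [43, 39, 42, 30, 36, 33].
Element-by-element contributions:
43 → 39, 42, 30, 36, 33 → 5
39 → 30, 36, 33 → 3
42 → 30, 36, 33 → 3
30 → none → 0
36 → 33 → 1
33 → none → 0
Sum: 5 + 3 + 3 + 0 + 1 + 0 = 12

12 inversions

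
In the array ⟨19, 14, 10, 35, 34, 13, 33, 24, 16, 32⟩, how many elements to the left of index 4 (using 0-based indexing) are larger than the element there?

1 such element

The element at index 4 is 34.
Elements before it: 19, 14, 10, 35
Those larger than 34: 35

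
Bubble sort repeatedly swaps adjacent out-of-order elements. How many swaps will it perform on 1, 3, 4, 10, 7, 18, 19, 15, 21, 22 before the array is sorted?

Minimum adjacent swaps = number of inversions (each swap of adjacent out-of-order elements removes one inversion and no swap can remove more).
Count inversions — for each element, later elements that are smaller:
1: none → 0
3: none → 0
4: none → 0
10: 7 → 1
7: none → 0
18: 15 → 1
19: 15 → 1
15: none → 0
21: none → 0
22: none → 0
Total inversions: 0 + 0 + 0 + 1 + 0 + 1 + 1 + 0 + 0 + 0 = 3

3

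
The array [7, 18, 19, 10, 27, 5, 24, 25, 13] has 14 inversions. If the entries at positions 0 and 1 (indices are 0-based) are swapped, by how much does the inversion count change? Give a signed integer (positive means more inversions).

+1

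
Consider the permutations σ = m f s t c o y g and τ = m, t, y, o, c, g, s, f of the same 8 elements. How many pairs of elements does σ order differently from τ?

14 discordant pairs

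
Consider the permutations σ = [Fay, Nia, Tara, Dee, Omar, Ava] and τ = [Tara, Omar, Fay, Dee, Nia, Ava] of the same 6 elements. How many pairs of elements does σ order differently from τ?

6

Assign each item its position (1..6) in the first ordering, then rewrite the second ordering as that position sequence:
positions: Fay→1, Nia→2, Tara→3, Dee→4, Omar→5, Ava→6
second ordering as positions: [3, 5, 1, 4, 2, 6]
Discordant pairs = inversions in this position sequence.
3: 1, 2 → 2
5: 1, 4, 2 → 3
1: 0
4: 2 → 1
2: 0
6: 0
Total: 2 + 3 + 0 + 1 + 0 + 0 = 6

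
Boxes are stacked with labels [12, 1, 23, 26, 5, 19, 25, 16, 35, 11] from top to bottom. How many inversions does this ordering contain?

For each element, count later entries that are smaller:
12 → 1, 5, 11 → 3
1 → none → 0
23 → 5, 19, 16, 11 → 4
26 → 5, 19, 25, 16, 11 → 5
5 → none → 0
19 → 16, 11 → 2
25 → 16, 11 → 2
16 → 11 → 1
35 → 11 → 1
11 → none → 0
Sum: 3 + 0 + 4 + 5 + 0 + 2 + 2 + 1 + 1 + 0 = 18

18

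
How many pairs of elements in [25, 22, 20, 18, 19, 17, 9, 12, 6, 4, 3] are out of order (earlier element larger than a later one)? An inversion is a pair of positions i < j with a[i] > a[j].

For each element, count later entries that are smaller:
25 → 22, 20, 18, 19, 17, 9, 12, 6, 4, 3 → 10
22 → 20, 18, 19, 17, 9, 12, 6, 4, 3 → 9
20 → 18, 19, 17, 9, 12, 6, 4, 3 → 8
18 → 17, 9, 12, 6, 4, 3 → 6
19 → 17, 9, 12, 6, 4, 3 → 6
17 → 9, 12, 6, 4, 3 → 5
9 → 6, 4, 3 → 3
12 → 6, 4, 3 → 3
6 → 4, 3 → 2
4 → 3 → 1
3 → none → 0
Sum: 10 + 9 + 8 + 6 + 6 + 5 + 3 + 3 + 2 + 1 + 0 = 53

53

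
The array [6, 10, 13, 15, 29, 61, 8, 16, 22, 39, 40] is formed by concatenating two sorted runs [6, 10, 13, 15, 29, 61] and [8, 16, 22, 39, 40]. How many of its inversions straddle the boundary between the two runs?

Count, for every r in R, how many entries of L exceed r:
r = 8: 10, 13, 15, 29, 61 → 5
r = 16: 29, 61 → 2
r = 22: 29, 61 → 2
r = 39: 61 → 1
r = 40: 61 → 1
Cross-inversions: 5 + 2 + 2 + 1 + 1 = 11

11 split inversions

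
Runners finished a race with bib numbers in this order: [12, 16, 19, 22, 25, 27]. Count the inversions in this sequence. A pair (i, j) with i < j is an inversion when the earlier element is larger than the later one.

Out-of-order pairs: 0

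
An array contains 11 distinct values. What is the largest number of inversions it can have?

The maximum occurs when the array is in strictly decreasing order: every one of the C(11, 2) pairs is inverted.
C(11, 2) = 11·10/2 = 55

55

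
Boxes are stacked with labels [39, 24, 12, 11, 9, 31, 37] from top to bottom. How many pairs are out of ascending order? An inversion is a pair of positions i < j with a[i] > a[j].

There are 12 out-of-order pairs.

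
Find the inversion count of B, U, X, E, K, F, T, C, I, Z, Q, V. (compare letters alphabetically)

For each element, count later entries that are smaller:
B: 0
U: 7
X: 8
E: 1
K: 3
F: 1
T: 3
C: 0
I: 0
Z: 2
Q: 0
V: 0
Sum: 0 + 7 + 8 + 1 + 3 + 1 + 3 + 0 + 0 + 2 + 0 + 0 = 25

There are 25 out-of-order pairs.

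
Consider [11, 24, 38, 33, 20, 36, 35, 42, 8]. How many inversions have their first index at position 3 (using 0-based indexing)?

2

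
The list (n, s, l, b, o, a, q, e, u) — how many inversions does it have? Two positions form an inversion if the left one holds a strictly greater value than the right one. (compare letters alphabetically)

17

Element-by-element contributions:
n: 4
s: 6
l: 3
b: 1
o: 2
a: 0
q: 1
e: 0
u: 0
Sum: 4 + 6 + 3 + 1 + 2 + 0 + 1 + 0 + 0 = 17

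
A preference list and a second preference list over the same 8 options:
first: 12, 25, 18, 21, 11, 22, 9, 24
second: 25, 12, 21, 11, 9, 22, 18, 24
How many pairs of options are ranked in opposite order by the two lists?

6 pairs

Assign each item its position (1..8) in the first ordering, then rewrite the second ordering as that position sequence:
positions: 12→1, 25→2, 18→3, 21→4, 11→5, 22→6, 9→7, 24→8
second ordering as positions: [2, 1, 4, 5, 7, 6, 3, 8]
Discordant pairs = inversions in this position sequence.
2: 1 → 1
1: 0
4: 3 → 1
5: 3 → 1
7: 6, 3 → 2
6: 3 → 1
3: 0
8: 0
Total: 1 + 0 + 1 + 1 + 2 + 1 + 0 + 0 = 6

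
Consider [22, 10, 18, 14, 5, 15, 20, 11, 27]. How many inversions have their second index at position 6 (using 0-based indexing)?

1

The element at index 6 is 20.
Elements before it: 22, 10, 18, 14, 5, 15
Those larger than 20: 22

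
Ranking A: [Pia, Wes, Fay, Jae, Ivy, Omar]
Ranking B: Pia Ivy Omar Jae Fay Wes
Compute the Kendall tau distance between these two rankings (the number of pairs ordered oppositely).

Assign each item its position (1..6) in the first ordering, then rewrite the second ordering as that position sequence:
positions: Pia→1, Wes→2, Fay→3, Jae→4, Ivy→5, Omar→6
second ordering as positions: [1, 5, 6, 4, 3, 2]
Discordant pairs = inversions in this position sequence.
1: 0
5: 4, 3, 2 → 3
6: 4, 3, 2 → 3
4: 3, 2 → 2
3: 2 → 1
2: 0
Total: 0 + 3 + 3 + 2 + 1 + 0 = 9

9 discordant pairs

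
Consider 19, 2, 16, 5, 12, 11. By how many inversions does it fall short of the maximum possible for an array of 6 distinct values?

6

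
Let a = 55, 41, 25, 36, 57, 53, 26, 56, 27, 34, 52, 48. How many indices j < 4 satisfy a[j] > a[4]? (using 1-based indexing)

2

The element at index 4 is 36.
Elements before it: 55, 41, 25
Those larger than 36: 55, 41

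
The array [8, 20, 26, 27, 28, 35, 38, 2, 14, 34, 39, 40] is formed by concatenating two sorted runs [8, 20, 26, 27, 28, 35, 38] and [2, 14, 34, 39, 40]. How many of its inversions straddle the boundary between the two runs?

15 split inversions

Count, for every r in R, how many entries of L exceed r:
r = 2: 8, 20, 26, 27, 28, 35, 38 → 7
r = 14: 20, 26, 27, 28, 35, 38 → 6
r = 34: 35, 38 → 2
r = 39: none → 0
r = 40: none → 0
Cross-inversions: 7 + 6 + 2 + 0 + 0 = 15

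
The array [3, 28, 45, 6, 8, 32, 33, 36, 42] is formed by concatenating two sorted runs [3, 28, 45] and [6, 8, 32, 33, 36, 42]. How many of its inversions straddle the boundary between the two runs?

8

Count, for every r in R, how many entries of L exceed r:
r = 6: 28, 45 → 2
r = 8: 28, 45 → 2
r = 32: 45 → 1
r = 33: 45 → 1
r = 36: 45 → 1
r = 42: 45 → 1
Cross-inversions: 2 + 2 + 1 + 1 + 1 + 1 = 8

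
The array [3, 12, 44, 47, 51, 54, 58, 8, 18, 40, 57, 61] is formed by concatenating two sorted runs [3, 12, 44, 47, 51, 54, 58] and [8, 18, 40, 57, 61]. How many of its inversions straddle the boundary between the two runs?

17

Take each right-half value and tally the left-half values above it:
r = 8: 12, 44, 47, 51, 54, 58 → 6
r = 18: 44, 47, 51, 54, 58 → 5
r = 40: 44, 47, 51, 54, 58 → 5
r = 57: 58 → 1
r = 61: none → 0
Cross-inversions: 6 + 5 + 5 + 1 + 0 = 17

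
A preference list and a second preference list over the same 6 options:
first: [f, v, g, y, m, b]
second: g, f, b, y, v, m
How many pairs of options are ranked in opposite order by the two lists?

Assign each item its position (1..6) in the first ordering, then rewrite the second ordering as that position sequence:
positions: f→1, v→2, g→3, y→4, m→5, b→6
second ordering as positions: [3, 1, 6, 4, 2, 5]
Discordant pairs = inversions in this position sequence.
3: 1, 2 → 2
1: 0
6: 4, 2, 5 → 3
4: 2 → 1
2: 0
5: 0
Total: 2 + 0 + 3 + 1 + 0 + 0 = 6

There are 6 pairs.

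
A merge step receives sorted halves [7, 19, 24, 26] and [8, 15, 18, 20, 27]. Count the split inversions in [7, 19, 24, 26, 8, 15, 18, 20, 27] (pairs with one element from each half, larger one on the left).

Count, for every r in R, how many entries of L exceed r:
r = 8: 19, 24, 26 → 3
r = 15: 19, 24, 26 → 3
r = 18: 19, 24, 26 → 3
r = 20: 24, 26 → 2
r = 27: none → 0
Cross-inversions: 3 + 3 + 3 + 2 + 0 = 11

11 split inversions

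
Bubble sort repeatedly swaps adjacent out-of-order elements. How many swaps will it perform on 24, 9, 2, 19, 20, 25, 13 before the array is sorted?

Each adjacent swap fixes exactly one inversion, so the minimum swap count equals the number of inversions.
Count inversions — for each element, later elements that are smaller:
24: 9, 2, 19, 20, 13 → 5
9: 2 → 1
2: none → 0
19: 13 → 1
20: 13 → 1
25: 13 → 1
13: none → 0
Total inversions: 5 + 1 + 0 + 1 + 1 + 1 + 0 = 9

9 swaps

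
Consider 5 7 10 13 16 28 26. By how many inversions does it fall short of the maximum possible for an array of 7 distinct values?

20 inversions short

Maximum inversions for 7 distinct elements is C(7, 2) = 7·6/2 = 21.
Current inversions — for each element, count later smaller elements:
5: 0
7: 0
10: 0
13: 0
16: 0
28: 1
26: 0
Current total: 0 + 0 + 0 + 0 + 0 + 1 + 0 = 1
Shortfall: 21 − 1 = 20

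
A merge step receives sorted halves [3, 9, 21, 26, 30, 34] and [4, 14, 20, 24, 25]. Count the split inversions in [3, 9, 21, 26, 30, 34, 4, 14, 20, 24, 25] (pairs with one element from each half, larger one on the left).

For each element r of the right run, count left-run elements greater than r:
r = 4: 9, 21, 26, 30, 34 → 5
r = 14: 21, 26, 30, 34 → 4
r = 20: 21, 26, 30, 34 → 4
r = 24: 26, 30, 34 → 3
r = 25: 26, 30, 34 → 3
Cross-inversions: 5 + 4 + 4 + 3 + 3 = 19

19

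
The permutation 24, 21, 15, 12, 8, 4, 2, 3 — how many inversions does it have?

Count, for each position, how many later elements it exceeds:
24: 7
21: 6
15: 5
12: 4
8: 3
4: 2
2: 0
3: 0
Sum: 7 + 6 + 5 + 4 + 3 + 2 + 0 + 0 = 27

27 inversions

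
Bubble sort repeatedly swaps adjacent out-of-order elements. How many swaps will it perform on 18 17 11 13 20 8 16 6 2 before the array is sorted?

Each adjacent swap fixes exactly one inversion, so the minimum swap count equals the number of inversions.
Count inversions — for each element, later elements that are smaller:
18: 17, 11, 13, 8, 16, 6, 2 → 7
17: 11, 13, 8, 16, 6, 2 → 6
11: 8, 6, 2 → 3
13: 8, 6, 2 → 3
20: 8, 16, 6, 2 → 4
8: 6, 2 → 2
16: 6, 2 → 2
6: 2 → 1
2: none → 0
Total inversions: 7 + 6 + 3 + 3 + 4 + 2 + 2 + 1 + 0 = 28

28 swaps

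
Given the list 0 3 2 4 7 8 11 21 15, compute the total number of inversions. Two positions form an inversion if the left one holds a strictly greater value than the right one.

Element-by-element contributions:
0 → none → 0
3 → 2 → 1
2 → none → 0
4 → none → 0
7 → none → 0
8 → none → 0
11 → none → 0
21 → 15 → 1
15 → none → 0
Sum: 0 + 1 + 0 + 0 + 0 + 0 + 0 + 1 + 0 = 2

2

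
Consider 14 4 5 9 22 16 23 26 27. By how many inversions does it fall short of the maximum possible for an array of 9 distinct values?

Maximum inversions for 9 distinct elements is C(9, 2) = 9·8/2 = 36.
Current inversions — for each element, count later smaller elements:
14: 3
4: 0
5: 0
9: 0
22: 1
16: 0
23: 0
26: 0
27: 0
Current total: 3 + 0 + 0 + 0 + 1 + 0 + 0 + 0 + 0 = 4
Shortfall: 36 − 4 = 32

32 inversions short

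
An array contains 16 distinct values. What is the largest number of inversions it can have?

120

The maximum occurs when the array is in strictly decreasing order: every one of the C(16, 2) pairs is inverted.
C(16, 2) = 16·15/2 = 120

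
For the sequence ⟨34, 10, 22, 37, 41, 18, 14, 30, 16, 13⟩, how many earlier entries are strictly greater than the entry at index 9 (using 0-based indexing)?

The element at index 9 is 13.
Elements before it: 34, 10, 22, 37, 41, 18, 14, 30, 16
Those larger than 13: 34, 22, 37, 41, 18, 14, 30, 16

8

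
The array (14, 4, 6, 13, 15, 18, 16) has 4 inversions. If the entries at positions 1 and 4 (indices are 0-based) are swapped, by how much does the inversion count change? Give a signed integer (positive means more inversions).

+5

Positions 1 and 4 hold 4 and 15; after swapping, the array is [14, 15, 6, 13, 4, 18, 16].
Sweep left to right; for each value list the smaller values that follow it:
14 → 6, 13, 4 → 3
15 → 6, 13, 4 → 3
6 → 4 → 1
13 → 4 → 1
4 → none → 0
18 → 16 → 1
16 → none → 0
Sum: 3 + 3 + 1 + 1 + 0 + 1 + 0 = 9
Change: 9 − 4 = +5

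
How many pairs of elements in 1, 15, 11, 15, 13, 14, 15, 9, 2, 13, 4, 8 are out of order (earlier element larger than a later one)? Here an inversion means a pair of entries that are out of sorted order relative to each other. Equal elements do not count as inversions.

Count, for each position, how many later elements it exceeds:
1: 0
15: 8
11: 4
15: 7
13: 4
14: 5
15: 5
9: 3
2: 0
13: 2
4: 0
8: 0
Sum: 0 + 8 + 4 + 7 + 4 + 5 + 5 + 3 + 0 + 2 + 0 + 0 = 38

38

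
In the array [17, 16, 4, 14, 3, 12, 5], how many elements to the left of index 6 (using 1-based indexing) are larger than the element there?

The element at index 6 is 12.
Elements before it: 17, 16, 4, 14, 3
Those larger than 12: 17, 16, 14

3 such elements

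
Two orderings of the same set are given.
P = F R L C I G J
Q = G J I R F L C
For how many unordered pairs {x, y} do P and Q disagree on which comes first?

15 disagreeing pairs

Assign each item its position (1..7) in the first ordering, then rewrite the second ordering as that position sequence:
positions: F→1, R→2, L→3, C→4, I→5, G→6, J→7
second ordering as positions: [6, 7, 5, 2, 1, 3, 4]
Discordant pairs = inversions in this position sequence.
6: 5, 2, 1, 3, 4 → 5
7: 5, 2, 1, 3, 4 → 5
5: 2, 1, 3, 4 → 4
2: 1 → 1
1: 0
3: 0
4: 0
Total: 5 + 5 + 4 + 1 + 0 + 0 + 0 = 15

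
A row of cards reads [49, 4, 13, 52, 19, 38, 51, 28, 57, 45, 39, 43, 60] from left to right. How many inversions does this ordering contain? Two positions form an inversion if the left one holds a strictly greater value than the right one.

25

Count, for each position, how many later elements it exceeds:
49 → 4, 13, 19, 38, 28, 45, 39, 43 → 8
4 → none → 0
13 → none → 0
52 → 19, 38, 51, 28, 45, 39, 43 → 7
19 → none → 0
38 → 28 → 1
51 → 28, 45, 39, 43 → 4
28 → none → 0
57 → 45, 39, 43 → 3
45 → 39, 43 → 2
39 → none → 0
43 → none → 0
60 → none → 0
Sum: 8 + 0 + 0 + 7 + 0 + 1 + 4 + 0 + 3 + 2 + 0 + 0 + 0 = 25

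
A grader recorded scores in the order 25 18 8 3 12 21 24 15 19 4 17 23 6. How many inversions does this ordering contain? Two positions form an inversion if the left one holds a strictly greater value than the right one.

Count, for each position, how many later elements it exceeds:
25 → 18, 8, 3, 12, 21, 24, 15, 19, 4, 17, 23, 6 → 12
18 → 8, 3, 12, 15, 4, 17, 6 → 7
8 → 3, 4, 6 → 3
3 → none → 0
12 → 4, 6 → 2
21 → 15, 19, 4, 17, 6 → 5
24 → 15, 19, 4, 17, 23, 6 → 6
15 → 4, 6 → 2
19 → 4, 17, 6 → 3
4 → none → 0
17 → 6 → 1
23 → 6 → 1
6 → none → 0
Sum: 12 + 7 + 3 + 0 + 2 + 5 + 6 + 2 + 3 + 0 + 1 + 1 + 0 = 42

There are 42 inversions.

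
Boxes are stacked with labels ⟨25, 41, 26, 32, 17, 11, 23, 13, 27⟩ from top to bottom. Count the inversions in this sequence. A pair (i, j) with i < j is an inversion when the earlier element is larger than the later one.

23

Element-by-element contributions:
25: 4
41: 7
26: 4
32: 5
17: 2
11: 0
23: 1
13: 0
27: 0
Sum: 4 + 7 + 4 + 5 + 2 + 0 + 1 + 0 + 0 = 23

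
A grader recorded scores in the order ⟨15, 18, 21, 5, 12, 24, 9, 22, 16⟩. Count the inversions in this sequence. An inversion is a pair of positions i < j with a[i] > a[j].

Count, for each position, how many later elements it exceeds:
15 → 5, 12, 9 → 3
18 → 5, 12, 9, 16 → 4
21 → 5, 12, 9, 16 → 4
5 → none → 0
12 → 9 → 1
24 → 9, 22, 16 → 3
9 → none → 0
22 → 16 → 1
16 → none → 0
Sum: 3 + 4 + 4 + 0 + 1 + 3 + 0 + 1 + 0 = 16

16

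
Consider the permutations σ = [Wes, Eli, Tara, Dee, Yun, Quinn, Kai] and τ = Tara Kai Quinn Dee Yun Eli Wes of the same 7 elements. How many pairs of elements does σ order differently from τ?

16

Assign each item its position (1..7) in the first ordering, then rewrite the second ordering as that position sequence:
positions: Wes→1, Eli→2, Tara→3, Dee→4, Yun→5, Quinn→6, Kai→7
second ordering as positions: [3, 7, 6, 4, 5, 2, 1]
Discordant pairs = inversions in this position sequence.
3: 2, 1 → 2
7: 6, 4, 5, 2, 1 → 5
6: 4, 5, 2, 1 → 4
4: 2, 1 → 2
5: 2, 1 → 2
2: 1 → 1
1: 0
Total: 2 + 5 + 4 + 2 + 2 + 1 + 0 = 16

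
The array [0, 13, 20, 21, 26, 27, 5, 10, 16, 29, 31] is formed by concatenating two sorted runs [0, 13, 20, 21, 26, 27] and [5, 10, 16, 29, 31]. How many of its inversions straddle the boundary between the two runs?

14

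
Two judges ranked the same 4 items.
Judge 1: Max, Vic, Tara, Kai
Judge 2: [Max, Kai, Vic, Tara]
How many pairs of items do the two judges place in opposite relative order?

2

Assign each item its position (1..4) in the first ordering, then rewrite the second ordering as that position sequence:
positions: Max→1, Vic→2, Tara→3, Kai→4
second ordering as positions: [1, 4, 2, 3]
Discordant pairs = inversions in this position sequence.
1: 0
4: 2, 3 → 2
2: 0
3: 0
Total: 0 + 2 + 0 + 0 = 2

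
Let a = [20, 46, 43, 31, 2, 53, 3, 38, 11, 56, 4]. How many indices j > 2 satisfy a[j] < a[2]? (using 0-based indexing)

The element at index 2 is 43.
Elements after it: 31, 2, 53, 3, 38, 11, 56, 4
Those smaller than 43: 31, 2, 3, 38, 11, 4

6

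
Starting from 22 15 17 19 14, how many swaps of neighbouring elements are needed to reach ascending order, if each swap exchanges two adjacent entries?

Minimum adjacent swaps = number of inversions (each swap of adjacent out-of-order elements removes one inversion and no swap can remove more).
Count inversions — for each element, later elements that are smaller:
22: 15, 17, 19, 14 → 4
15: 14 → 1
17: 14 → 1
19: 14 → 1
14: none → 0
Total inversions: 4 + 1 + 1 + 1 + 0 = 7

Adjacent swaps: 7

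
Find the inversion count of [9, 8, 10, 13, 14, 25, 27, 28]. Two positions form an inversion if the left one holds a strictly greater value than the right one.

1

Sweep left to right; for each value list the smaller values that follow it:
9 → 8 → 1
8 → none → 0
10 → none → 0
13 → none → 0
14 → none → 0
25 → none → 0
27 → none → 0
28 → none → 0
Sum: 1 + 0 + 0 + 0 + 0 + 0 + 0 + 0 = 1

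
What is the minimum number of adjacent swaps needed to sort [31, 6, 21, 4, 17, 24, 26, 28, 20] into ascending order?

Each adjacent swap fixes exactly one inversion, so the minimum swap count equals the number of inversions.
Count inversions — for each element, later elements that are smaller:
31: 6, 21, 4, 17, 24, 26, 28, 20 → 8
6: 4 → 1
21: 4, 17, 20 → 3
4: none → 0
17: none → 0
24: 20 → 1
26: 20 → 1
28: 20 → 1
20: none → 0
Total inversions: 8 + 1 + 3 + 0 + 0 + 1 + 1 + 1 + 0 = 15

15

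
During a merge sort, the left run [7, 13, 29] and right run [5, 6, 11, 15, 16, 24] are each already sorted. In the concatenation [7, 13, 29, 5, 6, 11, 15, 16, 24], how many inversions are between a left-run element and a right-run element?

11 split inversions

For each element r of the right run, count left-run elements greater than r:
r = 5: 7, 13, 29 → 3
r = 6: 7, 13, 29 → 3
r = 11: 13, 29 → 2
r = 15: 29 → 1
r = 16: 29 → 1
r = 24: 29 → 1
Cross-inversions: 3 + 3 + 2 + 1 + 1 + 1 = 11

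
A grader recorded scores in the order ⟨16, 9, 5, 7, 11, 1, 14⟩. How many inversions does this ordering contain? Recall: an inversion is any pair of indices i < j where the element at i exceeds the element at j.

Sweep left to right; for each value list the smaller values that follow it:
16 → 9, 5, 7, 11, 1, 14 → 6
9 → 5, 7, 1 → 3
5 → 1 → 1
7 → 1 → 1
11 → 1 → 1
1 → none → 0
14 → none → 0
Sum: 6 + 3 + 1 + 1 + 1 + 0 + 0 = 12

12 out-of-order pairs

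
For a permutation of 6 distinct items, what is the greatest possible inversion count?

A reversed (strictly descending) arrangement makes every pair an inversion, giving C(6, 2) inversions.
C(6, 2) = 6·5/2 = 15

15 inversions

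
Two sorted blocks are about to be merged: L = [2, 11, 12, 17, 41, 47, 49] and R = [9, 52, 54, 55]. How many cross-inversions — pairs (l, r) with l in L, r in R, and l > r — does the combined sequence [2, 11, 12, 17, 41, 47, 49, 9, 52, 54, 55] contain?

Take each right-half value and tally the left-half values above it:
r = 9: 11, 12, 17, 41, 47, 49 → 6
r = 52: none → 0
r = 54: none → 0
r = 55: none → 0
Cross-inversions: 6 + 0 + 0 + 0 = 6

There are 6 cross-inversions.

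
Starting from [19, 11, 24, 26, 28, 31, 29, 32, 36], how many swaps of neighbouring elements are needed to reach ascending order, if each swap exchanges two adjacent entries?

2 adjacent swaps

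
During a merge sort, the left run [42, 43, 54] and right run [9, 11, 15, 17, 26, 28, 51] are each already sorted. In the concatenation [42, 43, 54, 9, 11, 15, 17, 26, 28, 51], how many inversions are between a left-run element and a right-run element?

For each element r of the right run, count left-run elements greater than r:
r = 9: 42, 43, 54 → 3
r = 11: 42, 43, 54 → 3
r = 15: 42, 43, 54 → 3
r = 17: 42, 43, 54 → 3
r = 26: 42, 43, 54 → 3
r = 28: 42, 43, 54 → 3
r = 51: 54 → 1
Cross-inversions: 3 + 3 + 3 + 3 + 3 + 3 + 1 = 19

19 split inversions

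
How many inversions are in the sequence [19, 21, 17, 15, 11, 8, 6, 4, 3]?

35 inversions

Element-by-element contributions:
19: 7
21: 7
17: 6
15: 5
11: 4
8: 3
6: 2
4: 1
3: 0
Sum: 7 + 7 + 6 + 5 + 4 + 3 + 2 + 1 + 0 = 35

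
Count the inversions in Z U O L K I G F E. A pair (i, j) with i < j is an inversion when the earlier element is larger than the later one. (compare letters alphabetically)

Count, for each position, how many later elements it exceeds:
Z: 8
U: 7
O: 6
L: 5
K: 4
I: 3
G: 2
F: 1
E: 0
Sum: 8 + 7 + 6 + 5 + 4 + 3 + 2 + 1 + 0 = 36

There are 36 out-of-order pairs.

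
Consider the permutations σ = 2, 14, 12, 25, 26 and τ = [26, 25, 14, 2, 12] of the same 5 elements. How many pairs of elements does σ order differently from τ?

8

Assign each item its position (1..5) in the first ordering, then rewrite the second ordering as that position sequence:
positions: 2→1, 14→2, 12→3, 25→4, 26→5
second ordering as positions: [5, 4, 2, 1, 3]
Discordant pairs = inversions in this position sequence.
5: 4, 2, 1, 3 → 4
4: 2, 1, 3 → 3
2: 1 → 1
1: 0
3: 0
Total: 4 + 3 + 1 + 0 + 0 = 8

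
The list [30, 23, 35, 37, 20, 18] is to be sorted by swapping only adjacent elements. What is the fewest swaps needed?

There are 10 adjacent swaps.

Minimum adjacent swaps = number of inversions (each swap of adjacent out-of-order elements removes one inversion and no swap can remove more).
Count inversions — for each element, later elements that are smaller:
30: 23, 20, 18 → 3
23: 20, 18 → 2
35: 20, 18 → 2
37: 20, 18 → 2
20: 18 → 1
18: none → 0
Total inversions: 3 + 2 + 2 + 2 + 1 + 0 = 10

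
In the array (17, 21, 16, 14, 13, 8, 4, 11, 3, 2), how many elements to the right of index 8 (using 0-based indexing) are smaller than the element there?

1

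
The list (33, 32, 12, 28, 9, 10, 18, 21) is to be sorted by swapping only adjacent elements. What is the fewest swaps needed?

19

The minimum number of adjacent swaps to sort an array equals its inversion count, since every such swap removes exactly one inversion.
Count inversions — for each element, later elements that are smaller:
33: 32, 12, 28, 9, 10, 18, 21 → 7
32: 12, 28, 9, 10, 18, 21 → 6
12: 9, 10 → 2
28: 9, 10, 18, 21 → 4
9: none → 0
10: none → 0
18: none → 0
21: none → 0
Total inversions: 7 + 6 + 2 + 4 + 0 + 0 + 0 + 0 = 19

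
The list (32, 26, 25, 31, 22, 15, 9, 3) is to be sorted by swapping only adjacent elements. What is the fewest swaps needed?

26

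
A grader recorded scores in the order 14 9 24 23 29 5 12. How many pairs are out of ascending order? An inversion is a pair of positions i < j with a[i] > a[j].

11 out-of-order pairs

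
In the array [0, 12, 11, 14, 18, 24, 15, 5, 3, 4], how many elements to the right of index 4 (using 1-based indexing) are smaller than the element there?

3

The element at index 4 is 14.
Elements after it: 18, 24, 15, 5, 3, 4
Those smaller than 14: 5, 3, 4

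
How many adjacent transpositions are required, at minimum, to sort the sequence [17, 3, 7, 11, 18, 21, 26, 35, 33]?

4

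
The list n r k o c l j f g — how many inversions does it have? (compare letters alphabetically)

Count, for each position, how many later elements it exceeds:
n → k, c, l, j, f, g → 6
r → k, o, c, l, j, f, g → 7
k → c, j, f, g → 4
o → c, l, j, f, g → 5
c → none → 0
l → j, f, g → 3
j → f, g → 2
f → none → 0
g → none → 0
Sum: 6 + 7 + 4 + 5 + 0 + 3 + 2 + 0 + 0 = 27

27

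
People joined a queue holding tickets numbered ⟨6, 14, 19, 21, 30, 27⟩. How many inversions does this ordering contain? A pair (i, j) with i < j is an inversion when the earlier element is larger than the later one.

Sweep left to right; for each value list the smaller values that follow it:
6: 0
14: 0
19: 0
21: 0
30: 1
27: 0
Sum: 0 + 0 + 0 + 0 + 1 + 0 = 1

1 inversion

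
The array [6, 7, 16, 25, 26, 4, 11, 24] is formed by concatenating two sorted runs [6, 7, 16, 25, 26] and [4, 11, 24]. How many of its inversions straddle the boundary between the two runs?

Count, for every r in R, how many entries of L exceed r:
r = 4: 6, 7, 16, 25, 26 → 5
r = 11: 16, 25, 26 → 3
r = 24: 25, 26 → 2
Cross-inversions: 5 + 3 + 2 = 10

There are 10 cross-inversions.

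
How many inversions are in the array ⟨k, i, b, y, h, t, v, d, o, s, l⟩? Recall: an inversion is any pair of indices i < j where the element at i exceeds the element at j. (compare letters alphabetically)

25

Sweep left to right; for each value list the smaller values that follow it:
k → i, b, h, d → 4
i → b, h, d → 3
b → none → 0
y → h, t, v, d, o, s, l → 7
h → d → 1
t → d, o, s, l → 4
v → d, o, s, l → 4
d → none → 0
o → l → 1
s → l → 1
l → none → 0
Sum: 4 + 3 + 0 + 7 + 1 + 4 + 4 + 0 + 1 + 1 + 0 = 25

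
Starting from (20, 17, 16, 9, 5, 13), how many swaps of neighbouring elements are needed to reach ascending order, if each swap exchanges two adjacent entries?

13 swaps

Minimum adjacent swaps = number of inversions (each swap of adjacent out-of-order elements removes one inversion and no swap can remove more).
Count inversions — for each element, later elements that are smaller:
20: 17, 16, 9, 5, 13 → 5
17: 16, 9, 5, 13 → 4
16: 9, 5, 13 → 3
9: 5 → 1
5: none → 0
13: none → 0
Total inversions: 5 + 4 + 3 + 1 + 0 + 0 = 13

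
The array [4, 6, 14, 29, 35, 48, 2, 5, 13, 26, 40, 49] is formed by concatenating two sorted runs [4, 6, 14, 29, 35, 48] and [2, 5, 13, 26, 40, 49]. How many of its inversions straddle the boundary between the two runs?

19

For each element r of the right run, count left-run elements greater than r:
r = 2: 4, 6, 14, 29, 35, 48 → 6
r = 5: 6, 14, 29, 35, 48 → 5
r = 13: 14, 29, 35, 48 → 4
r = 26: 29, 35, 48 → 3
r = 40: 48 → 1
r = 49: none → 0
Cross-inversions: 6 + 5 + 4 + 3 + 1 + 0 = 19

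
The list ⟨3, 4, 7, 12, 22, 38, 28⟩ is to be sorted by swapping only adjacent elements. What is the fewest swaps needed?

The minimum number of adjacent swaps to sort an array equals its inversion count, since every such swap removes exactly one inversion.
Count inversions — for each element, later elements that are smaller:
3: none → 0
4: none → 0
7: none → 0
12: none → 0
22: none → 0
38: 28 → 1
28: none → 0
Total inversions: 0 + 0 + 0 + 0 + 0 + 1 + 0 = 1

1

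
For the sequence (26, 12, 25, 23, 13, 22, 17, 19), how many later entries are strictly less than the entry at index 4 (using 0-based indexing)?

0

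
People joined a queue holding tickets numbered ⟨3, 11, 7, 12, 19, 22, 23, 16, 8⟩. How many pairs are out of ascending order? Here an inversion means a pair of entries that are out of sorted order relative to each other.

There are 10 inversions.

Count, for each position, how many later elements it exceeds:
3 → none → 0
11 → 7, 8 → 2
7 → none → 0
12 → 8 → 1
19 → 16, 8 → 2
22 → 16, 8 → 2
23 → 16, 8 → 2
16 → 8 → 1
8 → none → 0
Sum: 0 + 2 + 0 + 1 + 2 + 2 + 2 + 1 + 0 = 10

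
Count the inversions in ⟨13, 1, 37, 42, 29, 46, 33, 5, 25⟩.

Inversions: 17

For each element, count later entries that are smaller:
13 → 1, 5 → 2
1 → none → 0
37 → 29, 33, 5, 25 → 4
42 → 29, 33, 5, 25 → 4
29 → 5, 25 → 2
46 → 33, 5, 25 → 3
33 → 5, 25 → 2
5 → none → 0
25 → none → 0
Sum: 2 + 0 + 4 + 4 + 2 + 3 + 2 + 0 + 0 = 17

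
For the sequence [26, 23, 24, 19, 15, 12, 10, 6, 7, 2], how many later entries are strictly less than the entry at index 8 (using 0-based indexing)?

The element at index 8 is 7.
Elements after it: 2
Those smaller than 7: 2

1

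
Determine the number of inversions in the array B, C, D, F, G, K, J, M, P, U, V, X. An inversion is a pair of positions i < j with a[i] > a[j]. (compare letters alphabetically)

1 inversion

Sweep left to right; for each value list the smaller values that follow it:
B → none → 0
C → none → 0
D → none → 0
F → none → 0
G → none → 0
K → J → 1
J → none → 0
M → none → 0
P → none → 0
U → none → 0
V → none → 0
X → none → 0
Sum: 0 + 0 + 0 + 0 + 0 + 1 + 0 + 0 + 0 + 0 + 0 + 0 = 1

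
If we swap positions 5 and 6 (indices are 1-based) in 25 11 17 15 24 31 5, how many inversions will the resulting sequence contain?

12

Positions 5 and 6 hold 24 and 31; after swapping, the array is [25, 11, 17, 15, 31, 24, 5].
For each element, count later entries that are smaller:
25: 5
11: 1
17: 2
15: 1
31: 2
24: 1
5: 0
Sum: 5 + 1 + 2 + 1 + 2 + 1 + 0 = 12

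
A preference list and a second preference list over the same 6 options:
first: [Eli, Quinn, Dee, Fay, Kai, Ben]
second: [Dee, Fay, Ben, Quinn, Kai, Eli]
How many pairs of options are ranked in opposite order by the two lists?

9

Assign each item its position (1..6) in the first ordering, then rewrite the second ordering as that position sequence:
positions: Eli→1, Quinn→2, Dee→3, Fay→4, Kai→5, Ben→6
second ordering as positions: [3, 4, 6, 2, 5, 1]
Discordant pairs = inversions in this position sequence.
3: 2, 1 → 2
4: 2, 1 → 2
6: 2, 5, 1 → 3
2: 1 → 1
5: 1 → 1
1: 0
Total: 2 + 2 + 3 + 1 + 1 + 0 = 9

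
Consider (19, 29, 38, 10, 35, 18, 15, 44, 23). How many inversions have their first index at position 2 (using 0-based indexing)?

5 such elements

The element at index 2 is 38.
Elements after it: 10, 35, 18, 15, 44, 23
Those smaller than 38: 10, 35, 18, 15, 23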